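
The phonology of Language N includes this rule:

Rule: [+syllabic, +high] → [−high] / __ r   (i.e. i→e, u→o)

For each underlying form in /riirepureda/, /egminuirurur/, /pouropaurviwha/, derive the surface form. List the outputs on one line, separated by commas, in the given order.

/riirepureda/: /i/ is a high vowel immediately before /r/, so it lowers to [e]. /u/ is a high vowel immediately before /r/, so it lowers to [o]. → [riereporeda].
/egminuirurur/: /i/ is a high vowel immediately before /r/, so it lowers to [e]. /u/ is a high vowel immediately before /r/, so it lowers to [o]. /u/ is a high vowel immediately before /r/, so it lowers to [o]. → [egminueroror].
/pouropaurviwha/: /u/ is a high vowel immediately before /r/, so it lowers to [o]. /u/ is a high vowel immediately before /r/, so it lowers to [o]. → [pooropaorviwha].

riereporeda, egminueroror, pooropaorviwha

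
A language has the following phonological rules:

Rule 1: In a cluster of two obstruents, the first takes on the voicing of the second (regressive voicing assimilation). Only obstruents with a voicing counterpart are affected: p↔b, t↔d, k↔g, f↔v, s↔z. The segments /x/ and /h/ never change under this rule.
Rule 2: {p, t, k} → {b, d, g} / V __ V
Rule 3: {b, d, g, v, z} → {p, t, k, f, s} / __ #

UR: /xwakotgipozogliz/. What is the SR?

xwagodgibozoglis

Rule 1 (regressive voicing assimilation): /t/ precedes the voiced obstruent /g/, so it voices to [d] by assimilation. /xwakotgipozogliz/ → xwakodgipozogliz.
Rule 2 (intervocalic voicing): /k/ is a voiceless stop between vowels /a/ and /o/, so it voices to [g]. /p/ is a voiceless stop between vowels /i/ and /o/, so it voices to [b]. /xwakodgipozogliz/ → xwagodgibozogliz.
Rule 3 (final devoicing): /z/ is a voiced obstruent in word-final position, so it devoices to [s]. /xwagodgibozogliz/ → xwagodgibozoglis.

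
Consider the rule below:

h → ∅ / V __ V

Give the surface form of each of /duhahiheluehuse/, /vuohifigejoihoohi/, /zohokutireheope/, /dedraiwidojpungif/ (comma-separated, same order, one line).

duaielueuse, vuoifigejoiooi, zookutireeope, dedraiwidojpungif

/duhahiheluehuse/: /h/ occurs between vowels /u/ and /a/, so it deletes. /h/ occurs between vowels /a/ and /i/, so it deletes. /h/ occurs between vowels /i/ and /e/, so it deletes. /h/ occurs between vowels /e/ and /u/, so it deletes. → [duaielueuse].
/vuohifigejoihoohi/: /h/ occurs between vowels /o/ and /i/, so it deletes. /h/ occurs between vowels /i/ and /o/, so it deletes. /h/ occurs between vowels /o/ and /i/, so it deletes. → [vuoifigejoiooi].
/zohokutireheope/: /h/ occurs between vowels /o/ and /o/, so it deletes. /h/ occurs between vowels /e/ and /e/, so it deletes. → [zookutireeope].
/dedraiwidojpungif/: the rule's environment is not met; surfaces unchanged as [dedraiwidojpungif].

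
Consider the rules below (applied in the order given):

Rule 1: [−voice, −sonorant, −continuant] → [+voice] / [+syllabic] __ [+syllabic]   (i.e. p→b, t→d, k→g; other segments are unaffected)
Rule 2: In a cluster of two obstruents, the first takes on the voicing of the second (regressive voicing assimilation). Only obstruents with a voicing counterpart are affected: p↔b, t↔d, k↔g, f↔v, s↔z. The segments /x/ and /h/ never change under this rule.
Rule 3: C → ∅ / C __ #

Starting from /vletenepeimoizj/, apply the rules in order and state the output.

vledenebeimoiz

Rule 1 (intervocalic voicing): /t/ is a voiceless stop between vowels /e/ and /e/, so it voices to [d]. /p/ is a voiceless stop between vowels /e/ and /e/, so it voices to [b]. /vletenepeimoizj/ → vledenebeimoizj.
Rule 2 (regressive voicing assimilation): no segment meets the environment; /vledenebeimoizj/ is unchanged.
Rule 3 (final cluster simplification): /j/ is the second consonant of a word-final cluster /zj/, so it deletes. /vledenebeimoizj/ → vledenebeimoiz.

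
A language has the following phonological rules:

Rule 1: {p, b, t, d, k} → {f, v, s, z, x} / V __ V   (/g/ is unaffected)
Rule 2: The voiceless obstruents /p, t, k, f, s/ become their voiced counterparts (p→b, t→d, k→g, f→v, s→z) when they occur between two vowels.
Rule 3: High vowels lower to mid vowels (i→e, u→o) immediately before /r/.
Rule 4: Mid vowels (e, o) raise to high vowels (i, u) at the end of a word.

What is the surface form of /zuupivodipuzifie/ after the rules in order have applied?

zuuvivozivuzivii

Rule 1 (intervocalic spirantization): /p/ is a stop between vowels /u/ and /i/, so it spirantizes to the fricative [f]. /d/ is a stop between vowels /o/ and /i/, so it spirantizes to the fricative [z]. /p/ is a stop between vowels /i/ and /u/, so it spirantizes to the fricative [f]. /zuupivodipuzifie/ → zuufivozifuzifie.
Rule 2 (intervocalic voicing): /f/ is a voiceless obstruent between vowels /u/ and /i/, so it voices to [v]. /f/ is a voiceless obstruent between vowels /i/ and /u/, so it voices to [v]. /f/ is a voiceless obstruent between vowels /i/ and /i/, so it voices to [v]. /zuufivozifuzifie/ → zuuvivozivuzivie.
Rule 3 (pre-rhotic lowering): no segment meets the environment; /zuuvivozivuzivie/ is unchanged.
Rule 4 (final vowel raising): /e/ is a mid vowel in word-final position, so it raises to [i]. /zuuvivozivuzivie/ → zuuvivozivuzivii.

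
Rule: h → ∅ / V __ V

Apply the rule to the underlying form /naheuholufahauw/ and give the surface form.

naeuolufaauw

/h/ occurs between vowels /a/ and /e/, so it deletes.
/h/ occurs between vowels /u/ and /o/, so it deletes.
/h/ occurs between vowels /a/ and /a/, so it deletes.
Surface form: [naeuolufaauw].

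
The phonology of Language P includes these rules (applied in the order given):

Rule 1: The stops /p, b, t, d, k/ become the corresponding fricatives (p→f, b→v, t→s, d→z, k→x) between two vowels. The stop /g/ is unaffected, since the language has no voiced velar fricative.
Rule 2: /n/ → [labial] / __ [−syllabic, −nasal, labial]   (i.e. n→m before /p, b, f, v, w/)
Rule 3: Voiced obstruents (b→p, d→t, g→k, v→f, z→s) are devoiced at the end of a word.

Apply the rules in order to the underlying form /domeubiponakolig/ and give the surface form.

Rule 1 (intervocalic spirantization): /b/ is a stop between vowels /u/ and /i/, so it spirantizes to the fricative [v]. /p/ is a stop between vowels /i/ and /o/, so it spirantizes to the fricative [f]. /k/ is a stop between vowels /a/ and /o/, so it spirantizes to the fricative [x]. /domeubiponakolig/ → domeuvifonaxolig.
Rule 2 (nasal place assimilation): no segment meets the environment; /domeuvifonaxolig/ is unchanged.
Rule 3 (final devoicing): /g/ is a voiced obstruent in word-final position, so it devoices to [k]. /domeuvifonaxolig/ → domeuvifonaxolik.

domeuvifonaxolik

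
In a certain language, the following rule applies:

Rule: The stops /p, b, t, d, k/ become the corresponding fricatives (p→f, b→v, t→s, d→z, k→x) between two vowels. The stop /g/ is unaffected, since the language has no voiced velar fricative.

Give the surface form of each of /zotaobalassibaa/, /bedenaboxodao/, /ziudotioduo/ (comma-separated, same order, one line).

/zotaobalassibaa/: /t/ is a stop between vowels /o/ and /a/, so it spirantizes to the fricative [s]. /b/ is a stop between vowels /o/ and /a/, so it spirantizes to the fricative [v]. /b/ is a stop between vowels /i/ and /a/, so it spirantizes to the fricative [v]. → [zosaovalassivaa].
/bedenaboxodao/: /d/ is a stop between vowels /e/ and /e/, so it spirantizes to the fricative [z]. /b/ is a stop between vowels /a/ and /o/, so it spirantizes to the fricative [v]. /d/ is a stop between vowels /o/ and /a/, so it spirantizes to the fricative [z]. → [bezenavoxozao].
/ziudotioduo/: /d/ is a stop between vowels /u/ and /o/, so it spirantizes to the fricative [z]. /t/ is a stop between vowels /o/ and /i/, so it spirantizes to the fricative [s]. /d/ is a stop between vowels /o/ and /u/, so it spirantizes to the fricative [z]. → [ziuzosiozuo].

zosaovalassivaa, bezenavoxozao, ziuzosiozuo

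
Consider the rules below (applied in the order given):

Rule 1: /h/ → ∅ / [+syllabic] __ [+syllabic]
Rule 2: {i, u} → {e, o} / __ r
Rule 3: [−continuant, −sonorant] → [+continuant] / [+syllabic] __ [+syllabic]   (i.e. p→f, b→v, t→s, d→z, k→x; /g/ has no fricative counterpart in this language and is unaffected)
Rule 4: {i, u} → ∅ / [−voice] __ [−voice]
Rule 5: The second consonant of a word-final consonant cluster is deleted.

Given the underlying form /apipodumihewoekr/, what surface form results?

affozumiewoek

Rule 1 (intervocalic h-deletion): /h/ occurs between vowels /i/ and /e/, so it deletes. /apipodumihewoekr/ → apipodumiewoekr.
Rule 2 (pre-rhotic lowering): no segment meets the environment; /apipodumiewoekr/ is unchanged.
Rule 3 (intervocalic spirantization): /p/ is a stop between vowels /a/ and /i/, so it spirantizes to the fricative [f]. /p/ is a stop between vowels /i/ and /o/, so it spirantizes to the fricative [f]. /d/ is a stop between vowels /o/ and /u/, so it spirantizes to the fricative [z]. /apipodumiewoekr/ → afifozumiewoekr.
Rule 4 (high vowel syncope): /i/ is a high vowel flanked by voiceless consonants /f/ and /f/, so it deletes. /afifozumiewoekr/ → affozumiewoekr.
Rule 5 (final cluster simplification): /r/ is the second consonant of a word-final cluster /kr/, so it deletes. /affozumiewoekr/ → affozumiewoek.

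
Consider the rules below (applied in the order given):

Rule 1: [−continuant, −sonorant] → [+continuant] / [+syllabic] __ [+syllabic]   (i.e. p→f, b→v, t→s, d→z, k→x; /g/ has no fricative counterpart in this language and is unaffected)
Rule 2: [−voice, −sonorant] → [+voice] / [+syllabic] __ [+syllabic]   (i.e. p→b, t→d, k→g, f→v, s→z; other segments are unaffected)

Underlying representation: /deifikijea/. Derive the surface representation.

deivixijea

Rule 1 (intervocalic spirantization): /k/ is a stop between vowels /i/ and /i/, so it spirantizes to the fricative [x]. /deifikijea/ → deifixijea.
Rule 2 (intervocalic voicing): /f/ is a voiceless obstruent between vowels /i/ and /i/, so it voices to [v]. /deifixijea/ → deivixijea.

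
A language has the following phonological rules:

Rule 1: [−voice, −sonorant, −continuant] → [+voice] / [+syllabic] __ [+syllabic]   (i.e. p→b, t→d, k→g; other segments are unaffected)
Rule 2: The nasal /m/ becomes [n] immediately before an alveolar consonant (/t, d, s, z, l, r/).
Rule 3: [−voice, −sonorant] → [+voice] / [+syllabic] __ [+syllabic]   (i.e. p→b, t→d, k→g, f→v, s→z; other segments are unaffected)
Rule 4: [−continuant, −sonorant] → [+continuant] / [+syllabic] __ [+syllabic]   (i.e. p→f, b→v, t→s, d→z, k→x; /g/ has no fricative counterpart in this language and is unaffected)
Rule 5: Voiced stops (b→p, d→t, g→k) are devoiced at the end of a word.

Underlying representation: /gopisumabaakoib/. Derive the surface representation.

Rule 1 (intervocalic voicing): /p/ is a voiceless stop between vowels /o/ and /i/, so it voices to [b]. /k/ is a voiceless stop between vowels /a/ and /o/, so it voices to [g]. /gopisumabaakoib/ → gobisumabaagoib.
Rule 2 (nasal place assimilation): no segment meets the environment; /gobisumabaagoib/ is unchanged.
Rule 3 (intervocalic voicing): /s/ is a voiceless obstruent between vowels /i/ and /u/, so it voices to [z]. /gobisumabaagoib/ → gobizumabaagoib.
Rule 4 (intervocalic spirantization): /b/ is a stop between vowels /o/ and /i/, so it spirantizes to the fricative [v]. /b/ is a stop between vowels /a/ and /a/, so it spirantizes to the fricative [v]. /gobizumabaagoib/ → govizumavaagoib.
Rule 5 (final devoicing): /b/ is a voiced stop in word-final position, so it devoices to [p]. /govizumavaagoib/ → govizumavaagoip.

govizumavaagoip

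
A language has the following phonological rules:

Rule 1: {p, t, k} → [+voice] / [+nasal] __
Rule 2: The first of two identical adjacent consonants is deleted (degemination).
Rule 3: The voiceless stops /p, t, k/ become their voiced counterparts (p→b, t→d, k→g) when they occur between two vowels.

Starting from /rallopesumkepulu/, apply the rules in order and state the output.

Rule 1 (post-nasal voicing): /k/ is a voiceless stop immediately after the nasal /m/, so it voices to [g]. /rallopesumkepulu/ → rallopesumgepulu.
Rule 2 (degemination): /ll/ is a geminate; the first /l/ deletes. /rallopesumgepulu/ → ralopesumgepulu.
Rule 3 (intervocalic voicing): /p/ is a voiceless stop between vowels /o/ and /e/, so it voices to [b]. /p/ is a voiceless stop between vowels /e/ and /u/, so it voices to [b]. /ralopesumgepulu/ → ralobesumgebulu.

ralobesumgebulu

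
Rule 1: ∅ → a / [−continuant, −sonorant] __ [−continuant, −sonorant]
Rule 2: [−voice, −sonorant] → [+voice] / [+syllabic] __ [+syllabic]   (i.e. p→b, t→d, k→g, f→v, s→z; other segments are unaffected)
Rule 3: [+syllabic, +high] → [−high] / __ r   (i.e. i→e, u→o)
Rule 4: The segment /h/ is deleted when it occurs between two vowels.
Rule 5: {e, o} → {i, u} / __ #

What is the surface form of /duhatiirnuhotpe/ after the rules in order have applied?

duadiernuodabi

Rule 1 (stop-cluster a-epenthesis): /t/ and /p/ form a stop–stop cluster, so [a] is inserted between them. /duhatiirnuhotpe/ → duhatiirnuhotape.
Rule 2 (intervocalic voicing): /t/ is a voiceless obstruent between vowels /a/ and /i/, so it voices to [d]. /t/ is a voiceless obstruent between vowels /o/ and /a/, so it voices to [d]. /p/ is a voiceless obstruent between vowels /a/ and /e/, so it voices to [b]. /duhatiirnuhotape/ → duhadiirnuhodabe.
Rule 3 (pre-rhotic lowering): /i/ is a high vowel immediately before /r/, so it lowers to [e]. /duhadiirnuhodabe/ → duhadiernuhodabe.
Rule 4 (intervocalic h-deletion): /h/ occurs between vowels /u/ and /a/, so it deletes. /h/ occurs between vowels /u/ and /o/, so it deletes. /duhadiernuhodabe/ → duadiernuodabe.
Rule 5 (final vowel raising): /e/ is a mid vowel in word-final position, so it raises to [i]. /duadiernuodabe/ → duadiernuodabi.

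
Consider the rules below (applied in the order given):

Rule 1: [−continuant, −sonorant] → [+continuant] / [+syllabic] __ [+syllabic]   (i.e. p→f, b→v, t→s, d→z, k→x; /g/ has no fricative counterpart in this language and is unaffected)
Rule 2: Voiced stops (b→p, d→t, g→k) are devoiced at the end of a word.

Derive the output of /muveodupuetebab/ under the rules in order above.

Rule 1 (intervocalic spirantization): /d/ is a stop between vowels /o/ and /u/, so it spirantizes to the fricative [z]. /p/ is a stop between vowels /u/ and /u/, so it spirantizes to the fricative [f]. /t/ is a stop between vowels /e/ and /e/, so it spirantizes to the fricative [s]. /b/ is a stop between vowels /e/ and /a/, so it spirantizes to the fricative [v]. /muveodupuetebab/ → muveozufuesevab.
Rule 2 (final devoicing): /b/ is a voiced stop in word-final position, so it devoices to [p]. /muveozufuesevab/ → muveozufuesevap.

muveozufuesevap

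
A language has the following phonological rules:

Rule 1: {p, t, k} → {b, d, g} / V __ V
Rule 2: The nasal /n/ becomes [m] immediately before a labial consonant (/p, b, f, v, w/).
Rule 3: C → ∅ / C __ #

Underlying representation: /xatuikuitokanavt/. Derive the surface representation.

xaduiguidoganav

Rule 1 (intervocalic voicing): /t/ is a voiceless stop between vowels /a/ and /u/, so it voices to [d]. /k/ is a voiceless stop between vowels /i/ and /u/, so it voices to [g]. /t/ is a voiceless stop between vowels /i/ and /o/, so it voices to [d]. /k/ is a voiceless stop between vowels /o/ and /a/, so it voices to [g]. /xatuikuitokanavt/ → xaduiguidoganavt.
Rule 2 (nasal place assimilation): no segment meets the environment; /xaduiguidoganavt/ is unchanged.
Rule 3 (final cluster simplification): /t/ is the second consonant of a word-final cluster /vt/, so it deletes. /xaduiguidoganavt/ → xaduiguidoganav.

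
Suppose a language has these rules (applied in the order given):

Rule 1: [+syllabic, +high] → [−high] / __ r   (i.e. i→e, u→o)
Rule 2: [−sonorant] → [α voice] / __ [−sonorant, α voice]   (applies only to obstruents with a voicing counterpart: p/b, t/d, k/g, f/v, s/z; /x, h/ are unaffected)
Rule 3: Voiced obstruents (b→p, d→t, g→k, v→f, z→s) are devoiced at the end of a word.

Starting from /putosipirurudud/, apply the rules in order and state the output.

putosiperorudut

Rule 1 (pre-rhotic lowering): /i/ is a high vowel immediately before /r/, so it lowers to [e]. /u/ is a high vowel immediately before /r/, so it lowers to [o]. /putosipirurudud/ → putosiperorudud.
Rule 2 (regressive voicing assimilation): no segment meets the environment; /putosiperorudud/ is unchanged.
Rule 3 (final devoicing): /d/ is a voiced obstruent in word-final position, so it devoices to [t]. /putosiperorudud/ → putosiperorudut.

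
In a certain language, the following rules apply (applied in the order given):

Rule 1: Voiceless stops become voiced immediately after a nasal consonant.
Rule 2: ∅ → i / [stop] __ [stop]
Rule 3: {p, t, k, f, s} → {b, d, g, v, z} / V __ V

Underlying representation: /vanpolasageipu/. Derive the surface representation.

vanbolazageibu

Rule 1 (post-nasal voicing): /p/ is a voiceless stop immediately after the nasal /n/, so it voices to [b]. /vanpolasageipu/ → vanbolasageipu.
Rule 2 (stop-cluster i-epenthesis): no segment meets the environment; /vanbolasageipu/ is unchanged.
Rule 3 (intervocalic voicing): /s/ is a voiceless obstruent between vowels /a/ and /a/, so it voices to [z]. /p/ is a voiceless obstruent between vowels /i/ and /u/, so it voices to [b]. /vanbolasageipu/ → vanbolazageibu.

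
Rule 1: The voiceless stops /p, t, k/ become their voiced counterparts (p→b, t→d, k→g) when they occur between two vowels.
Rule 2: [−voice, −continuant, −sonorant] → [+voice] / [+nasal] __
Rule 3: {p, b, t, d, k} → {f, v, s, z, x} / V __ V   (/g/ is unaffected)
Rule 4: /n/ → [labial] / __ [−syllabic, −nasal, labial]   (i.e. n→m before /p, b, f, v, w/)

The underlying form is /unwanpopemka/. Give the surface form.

Rule 1 (intervocalic voicing): /p/ is a voiceless stop between vowels /o/ and /e/, so it voices to [b]. /unwanpopemka/ → unwanpobemka.
Rule 2 (post-nasal voicing): /p/ is a voiceless stop immediately after the nasal /n/, so it voices to [b]. /k/ is a voiceless stop immediately after the nasal /m/, so it voices to [g]. /unwanpobemka/ → unwanbobemga.
Rule 3 (intervocalic spirantization): /b/ is a stop between vowels /o/ and /e/, so it spirantizes to the fricative [v]. /unwanbobemga/ → unwanbovemga.
Rule 4 (nasal place assimilation): /n/ precedes the labial consonant /w/, so it assimilates in place to [m]. /n/ precedes the labial consonant /b/, so it assimilates in place to [m]. /unwanbovemga/ → umwambovemga.

umwambovemga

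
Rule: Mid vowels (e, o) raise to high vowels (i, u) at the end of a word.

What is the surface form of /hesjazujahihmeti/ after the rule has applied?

No segment of /hesjazujahihmeti/ meets the structural description of the rule, so the form surfaces unchanged.

hesjazujahihmeti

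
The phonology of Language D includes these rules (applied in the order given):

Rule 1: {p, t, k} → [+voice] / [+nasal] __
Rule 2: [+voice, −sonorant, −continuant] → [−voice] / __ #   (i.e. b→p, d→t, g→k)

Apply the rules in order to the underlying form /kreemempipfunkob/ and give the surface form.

kreemembipfungop

Rule 1 (post-nasal voicing): /p/ is a voiceless stop immediately after the nasal /m/, so it voices to [b]. /k/ is a voiceless stop immediately after the nasal /n/, so it voices to [g]. /kreemempipfunkob/ → kreemembipfungob.
Rule 2 (final devoicing): /b/ is a voiced stop in word-final position, so it devoices to [p]. /kreemembipfungob/ → kreemembipfungop.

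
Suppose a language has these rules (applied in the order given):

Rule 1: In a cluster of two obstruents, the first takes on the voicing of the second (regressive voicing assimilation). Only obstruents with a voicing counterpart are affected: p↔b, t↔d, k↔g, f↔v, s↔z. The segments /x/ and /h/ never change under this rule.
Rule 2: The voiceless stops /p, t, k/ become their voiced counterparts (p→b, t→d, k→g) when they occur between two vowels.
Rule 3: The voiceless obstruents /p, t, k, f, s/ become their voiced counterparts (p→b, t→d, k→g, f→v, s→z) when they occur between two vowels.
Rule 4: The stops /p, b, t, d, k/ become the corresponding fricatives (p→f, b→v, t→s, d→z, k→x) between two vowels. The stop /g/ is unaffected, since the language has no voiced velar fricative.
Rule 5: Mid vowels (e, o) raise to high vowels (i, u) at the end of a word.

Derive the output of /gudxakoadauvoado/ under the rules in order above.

gutxagoazauvoazu

Rule 1 (regressive voicing assimilation): /d/ precedes the voiceless obstruent /x/, so it devoices to [t] by assimilation. /gudxakoadauvoado/ → gutxakoadauvoado.
Rule 2 (intervocalic voicing): /k/ is a voiceless stop between vowels /a/ and /o/, so it voices to [g]. /gutxakoadauvoado/ → gutxagoadauvoado.
Rule 3 (intervocalic voicing): no segment meets the environment; /gutxagoadauvoado/ is unchanged.
Rule 4 (intervocalic spirantization): /d/ is a stop between vowels /a/ and /a/, so it spirantizes to the fricative [z]. /d/ is a stop between vowels /a/ and /o/, so it spirantizes to the fricative [z]. /gutxagoadauvoado/ → gutxagoazauvoazo.
Rule 5 (final vowel raising): /o/ is a mid vowel in word-final position, so it raises to [u]. /gutxagoazauvoazo/ → gutxagoazauvoazu.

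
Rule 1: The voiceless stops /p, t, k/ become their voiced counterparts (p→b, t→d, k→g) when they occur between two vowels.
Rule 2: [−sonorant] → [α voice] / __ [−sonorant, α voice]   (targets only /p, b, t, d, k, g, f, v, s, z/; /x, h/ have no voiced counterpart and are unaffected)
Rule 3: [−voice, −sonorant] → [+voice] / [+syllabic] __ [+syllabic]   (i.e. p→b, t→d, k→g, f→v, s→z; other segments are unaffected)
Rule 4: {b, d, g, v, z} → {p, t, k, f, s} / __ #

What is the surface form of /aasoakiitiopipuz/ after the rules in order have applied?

Rule 1 (intervocalic voicing): /k/ is a voiceless stop between vowels /a/ and /i/, so it voices to [g]. /t/ is a voiceless stop between vowels /i/ and /i/, so it voices to [d]. /p/ is a voiceless stop between vowels /o/ and /i/, so it voices to [b]. /p/ is a voiceless stop between vowels /i/ and /u/, so it voices to [b]. /aasoakiitiopipuz/ → aasoagiidiobibuz.
Rule 2 (regressive voicing assimilation): no segment meets the environment; /aasoagiidiobibuz/ is unchanged.
Rule 3 (intervocalic voicing): /s/ is a voiceless obstruent between vowels /a/ and /o/, so it voices to [z]. /aasoagiidiobibuz/ → aazoagiidiobibuz.
Rule 4 (final devoicing): /z/ is a voiced obstruent in word-final position, so it devoices to [s]. /aazoagiidiobibuz/ → aazoagiidiobibus.

aazoagiidiobibus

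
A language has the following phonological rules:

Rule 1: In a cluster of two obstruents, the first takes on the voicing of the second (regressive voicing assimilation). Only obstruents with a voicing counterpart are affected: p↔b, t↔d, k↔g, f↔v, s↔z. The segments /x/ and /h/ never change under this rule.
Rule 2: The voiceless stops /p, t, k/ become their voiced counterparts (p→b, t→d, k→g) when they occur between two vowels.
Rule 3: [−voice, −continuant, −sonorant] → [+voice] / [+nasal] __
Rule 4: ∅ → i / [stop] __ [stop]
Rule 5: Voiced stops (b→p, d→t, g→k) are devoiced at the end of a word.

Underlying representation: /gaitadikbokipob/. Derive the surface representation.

Rule 1 (regressive voicing assimilation): /k/ precedes the voiced obstruent /b/, so it voices to [g] by assimilation. /gaitadikbokipob/ → gaitadigbokipob.
Rule 2 (intervocalic voicing): /t/ is a voiceless stop between vowels /i/ and /a/, so it voices to [d]. /k/ is a voiceless stop between vowels /o/ and /i/, so it voices to [g]. /p/ is a voiceless stop between vowels /i/ and /o/, so it voices to [b]. /gaitadigbokipob/ → gaidadigbogibob.
Rule 3 (post-nasal voicing): no segment meets the environment; /gaidadigbogibob/ is unchanged.
Rule 4 (stop-cluster i-epenthesis): /g/ and /b/ form a stop–stop cluster, so [i] is inserted between them. /gaidadigbogibob/ → gaidadigibogibob.
Rule 5 (final devoicing): /b/ is a voiced stop in word-final position, so it devoices to [p]. /gaidadigibogibob/ → gaidadigibogibop.

gaidadigibogibop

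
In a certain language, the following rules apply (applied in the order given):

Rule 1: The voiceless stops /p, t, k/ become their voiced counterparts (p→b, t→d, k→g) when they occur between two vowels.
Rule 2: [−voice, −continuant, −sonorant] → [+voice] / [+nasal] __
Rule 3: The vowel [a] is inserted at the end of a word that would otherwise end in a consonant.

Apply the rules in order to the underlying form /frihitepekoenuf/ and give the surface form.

frihidebegoenufa

Rule 1 (intervocalic voicing): /t/ is a voiceless stop between vowels /i/ and /e/, so it voices to [d]. /p/ is a voiceless stop between vowels /e/ and /e/, so it voices to [b]. /k/ is a voiceless stop between vowels /e/ and /o/, so it voices to [g]. /frihitepekoenuf/ → frihidebegoenuf.
Rule 2 (post-nasal voicing): no segment meets the environment; /frihidebegoenuf/ is unchanged.
Rule 3 (final a-epenthesis): the form ends in the consonant /f/, so [a] is inserted word-finally. /frihidebegoenuf/ → frihidebegoenufa.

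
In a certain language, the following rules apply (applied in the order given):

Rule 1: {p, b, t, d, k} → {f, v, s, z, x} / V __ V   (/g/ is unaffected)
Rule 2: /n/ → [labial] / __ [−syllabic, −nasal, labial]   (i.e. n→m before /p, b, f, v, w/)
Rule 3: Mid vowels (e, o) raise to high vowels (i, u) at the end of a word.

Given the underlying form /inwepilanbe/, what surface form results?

imwefilambi

Rule 1 (intervocalic spirantization): /p/ is a stop between vowels /e/ and /i/, so it spirantizes to the fricative [f]. /inwepilanbe/ → inwefilanbe.
Rule 2 (nasal place assimilation): /n/ precedes the labial consonant /w/, so it assimilates in place to [m]. /n/ precedes the labial consonant /b/, so it assimilates in place to [m]. /inwefilanbe/ → imwefilambe.
Rule 3 (final vowel raising): /e/ is a mid vowel in word-final position, so it raises to [i]. /imwefilambe/ → imwefilambi.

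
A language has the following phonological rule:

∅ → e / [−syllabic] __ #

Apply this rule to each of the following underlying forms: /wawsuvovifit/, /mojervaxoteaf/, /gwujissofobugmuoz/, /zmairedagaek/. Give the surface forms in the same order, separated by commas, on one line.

/wawsuvovifit/: the form ends in the consonant /t/, so [e] is inserted word-finally. → [wawsuvovifite].
/mojervaxoteaf/: the form ends in the consonant /f/, so [e] is inserted word-finally. → [mojervaxoteafe].
/gwujissofobugmuoz/: the form ends in the consonant /z/, so [e] is inserted word-finally. → [gwujissofobugmuoze].
/zmairedagaek/: the form ends in the consonant /k/, so [e] is inserted word-finally. → [zmairedagaeke].

wawsuvovifite, mojervaxoteafe, gwujissofobugmuoze, zmairedagaeke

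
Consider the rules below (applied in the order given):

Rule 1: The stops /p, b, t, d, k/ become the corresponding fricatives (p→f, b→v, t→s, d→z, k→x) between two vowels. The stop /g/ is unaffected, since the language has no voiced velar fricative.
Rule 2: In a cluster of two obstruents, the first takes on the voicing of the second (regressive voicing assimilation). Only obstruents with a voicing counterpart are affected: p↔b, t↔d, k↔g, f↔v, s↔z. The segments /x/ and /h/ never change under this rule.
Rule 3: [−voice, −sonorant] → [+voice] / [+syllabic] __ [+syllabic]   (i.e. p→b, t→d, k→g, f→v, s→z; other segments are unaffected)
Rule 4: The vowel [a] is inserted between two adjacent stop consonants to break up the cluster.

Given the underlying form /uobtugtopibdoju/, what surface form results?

uopatukatovibadoju

Rule 1 (intervocalic spirantization): /p/ is a stop between vowels /o/ and /i/, so it spirantizes to the fricative [f]. /uobtugtopibdoju/ → uobtugtofibdoju.
Rule 2 (regressive voicing assimilation): /b/ precedes the voiceless obstruent /t/, so it devoices to [p] by assimilation. /g/ precedes the voiceless obstruent /t/, so it devoices to [k] by assimilation. /uobtugtofibdoju/ → uoptuktofibdoju.
Rule 3 (intervocalic voicing): /f/ is a voiceless obstruent between vowels /o/ and /i/, so it voices to [v]. /uoptuktofibdoju/ → uoptuktovibdoju.
Rule 4 (stop-cluster a-epenthesis): /p/ and /t/ form a stop–stop cluster, so [a] is inserted between them. /k/ and /t/ form a stop–stop cluster, so [a] is inserted between them. /b/ and /d/ form a stop–stop cluster, so [a] is inserted between them. /uoptuktovibdoju/ → uopatukatovibadoju.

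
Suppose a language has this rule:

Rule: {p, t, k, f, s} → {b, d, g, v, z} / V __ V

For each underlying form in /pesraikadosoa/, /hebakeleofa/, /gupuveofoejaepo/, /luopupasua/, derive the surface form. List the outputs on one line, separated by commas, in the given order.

pesraigadozoa, hebageleova, gubuveovoejaebo, luobubazua

/pesraikadosoa/: /k/ is a voiceless obstruent between vowels /i/ and /a/, so it voices to [g]. /s/ is a voiceless obstruent between vowels /o/ and /o/, so it voices to [z]. → [pesraigadozoa].
/hebakeleofa/: /k/ is a voiceless obstruent between vowels /a/ and /e/, so it voices to [g]. /f/ is a voiceless obstruent between vowels /o/ and /a/, so it voices to [v]. → [hebageleova].
/gupuveofoejaepo/: /p/ is a voiceless obstruent between vowels /u/ and /u/, so it voices to [b]. /f/ is a voiceless obstruent between vowels /o/ and /o/, so it voices to [v]. /p/ is a voiceless obstruent between vowels /e/ and /o/, so it voices to [b]. → [gubuveovoejaebo].
/luopupasua/: /p/ is a voiceless obstruent between vowels /o/ and /u/, so it voices to [b]. /p/ is a voiceless obstruent between vowels /u/ and /a/, so it voices to [b]. /s/ is a voiceless obstruent between vowels /a/ and /u/, so it voices to [z]. → [luobubazua].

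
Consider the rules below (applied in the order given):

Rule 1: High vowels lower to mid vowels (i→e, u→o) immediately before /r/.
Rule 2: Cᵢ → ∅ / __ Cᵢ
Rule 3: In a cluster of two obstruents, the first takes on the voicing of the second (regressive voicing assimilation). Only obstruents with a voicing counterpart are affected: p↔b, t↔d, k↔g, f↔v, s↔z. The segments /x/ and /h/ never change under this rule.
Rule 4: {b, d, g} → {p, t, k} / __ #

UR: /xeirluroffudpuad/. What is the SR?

Rule 1 (pre-rhotic lowering): /i/ is a high vowel immediately before /r/, so it lowers to [e]. /u/ is a high vowel immediately before /r/, so it lowers to [o]. /xeirluroffudpuad/ → xeerloroffudpuad.
Rule 2 (degemination): /ff/ is a geminate; the first /f/ deletes. /xeerloroffudpuad/ → xeerlorofudpuad.
Rule 3 (regressive voicing assimilation): /d/ precedes the voiceless obstruent /p/, so it devoices to [t] by assimilation. /xeerlorofudpuad/ → xeerlorofutpuad.
Rule 4 (final devoicing): /d/ is a voiced stop in word-final position, so it devoices to [t]. /xeerlorofutpuad/ → xeerlorofutpuat.

xeerlorofutpuat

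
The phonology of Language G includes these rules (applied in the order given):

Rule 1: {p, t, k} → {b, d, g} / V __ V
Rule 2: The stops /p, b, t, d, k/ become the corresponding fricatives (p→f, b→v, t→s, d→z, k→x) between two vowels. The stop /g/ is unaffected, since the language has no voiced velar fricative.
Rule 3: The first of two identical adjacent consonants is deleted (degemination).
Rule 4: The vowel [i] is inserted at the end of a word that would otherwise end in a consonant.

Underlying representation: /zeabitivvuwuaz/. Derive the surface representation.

zeavizivuwuazi

Rule 1 (intervocalic voicing): /t/ is a voiceless stop between vowels /i/ and /i/, so it voices to [d]. /zeabitivvuwuaz/ → zeabidivvuwuaz.
Rule 2 (intervocalic spirantization): /b/ is a stop between vowels /a/ and /i/, so it spirantizes to the fricative [v]. /d/ is a stop between vowels /i/ and /i/, so it spirantizes to the fricative [z]. /zeabidivvuwuaz/ → zeavizivvuwuaz.
Rule 3 (degemination): /vv/ is a geminate; the first /v/ deletes. /zeavizivvuwuaz/ → zeavizivuwuaz.
Rule 4 (final i-epenthesis): the form ends in the consonant /z/, so [i] is inserted word-finally. /zeavizivuwuaz/ → zeavizivuwuazi.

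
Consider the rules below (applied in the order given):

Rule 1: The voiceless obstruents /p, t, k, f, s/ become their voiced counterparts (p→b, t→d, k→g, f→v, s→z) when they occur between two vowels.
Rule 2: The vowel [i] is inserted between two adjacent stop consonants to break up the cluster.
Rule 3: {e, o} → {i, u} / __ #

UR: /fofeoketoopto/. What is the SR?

foveogedoopitu

Rule 1 (intervocalic voicing): /f/ is a voiceless obstruent between vowels /o/ and /e/, so it voices to [v]. /k/ is a voiceless obstruent between vowels /o/ and /e/, so it voices to [g]. /t/ is a voiceless obstruent between vowels /e/ and /o/, so it voices to [d]. /fofeoketoopto/ → foveogedoopto.
Rule 2 (stop-cluster i-epenthesis): /p/ and /t/ form a stop–stop cluster, so [i] is inserted between them. /foveogedoopto/ → foveogedoopito.
Rule 3 (final vowel raising): /o/ is a mid vowel in word-final position, so it raises to [u]. /foveogedoopito/ → foveogedoopitu.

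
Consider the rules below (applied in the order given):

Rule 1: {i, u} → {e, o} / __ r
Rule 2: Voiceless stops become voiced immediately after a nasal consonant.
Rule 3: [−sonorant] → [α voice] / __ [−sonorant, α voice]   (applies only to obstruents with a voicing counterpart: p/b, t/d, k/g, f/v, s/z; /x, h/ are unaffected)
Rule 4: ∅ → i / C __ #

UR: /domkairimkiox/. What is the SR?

Rule 1 (pre-rhotic lowering): /i/ is a high vowel immediately before /r/, so it lowers to [e]. /domkairimkiox/ → domkaerimkiox.
Rule 2 (post-nasal voicing): /k/ is a voiceless stop immediately after the nasal /m/, so it voices to [g]. /k/ is a voiceless stop immediately after the nasal /m/, so it voices to [g]. /domkaerimkiox/ → domgaerimgiox.
Rule 3 (regressive voicing assimilation): no segment meets the environment; /domgaerimgiox/ is unchanged.
Rule 4 (final i-epenthesis): the form ends in the consonant /x/, so [i] is inserted word-finally. /domgaerimgiox/ → domgaerimgioxi.

domgaerimgioxi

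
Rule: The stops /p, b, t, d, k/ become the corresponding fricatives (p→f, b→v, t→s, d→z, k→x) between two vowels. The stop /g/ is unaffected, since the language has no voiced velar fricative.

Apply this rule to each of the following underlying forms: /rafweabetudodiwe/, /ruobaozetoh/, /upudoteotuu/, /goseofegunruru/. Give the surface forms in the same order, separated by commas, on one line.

/rafweabetudodiwe/: /b/ is a stop between vowels /a/ and /e/, so it spirantizes to the fricative [v]. /t/ is a stop between vowels /e/ and /u/, so it spirantizes to the fricative [s]. /d/ is a stop between vowels /u/ and /o/, so it spirantizes to the fricative [z]. /d/ is a stop between vowels /o/ and /i/, so it spirantizes to the fricative [z]. → [rafweavesuzoziwe].
/ruobaozetoh/: /b/ is a stop between vowels /o/ and /a/, so it spirantizes to the fricative [v]. /t/ is a stop between vowels /e/ and /o/, so it spirantizes to the fricative [s]. → [ruovaozesoh].
/upudoteotuu/: /p/ is a stop between vowels /u/ and /u/, so it spirantizes to the fricative [f]. /d/ is a stop between vowels /u/ and /o/, so it spirantizes to the fricative [z]. /t/ is a stop between vowels /o/ and /e/, so it spirantizes to the fricative [s]. /t/ is a stop between vowels /o/ and /u/, so it spirantizes to the fricative [s]. → [ufuzoseosuu].
/goseofegunruru/: the rule's environment is not met; surfaces unchanged as [goseofegunruru].

rafweavesuzoziwe, ruovaozesoh, ufuzoseosuu, goseofegunruru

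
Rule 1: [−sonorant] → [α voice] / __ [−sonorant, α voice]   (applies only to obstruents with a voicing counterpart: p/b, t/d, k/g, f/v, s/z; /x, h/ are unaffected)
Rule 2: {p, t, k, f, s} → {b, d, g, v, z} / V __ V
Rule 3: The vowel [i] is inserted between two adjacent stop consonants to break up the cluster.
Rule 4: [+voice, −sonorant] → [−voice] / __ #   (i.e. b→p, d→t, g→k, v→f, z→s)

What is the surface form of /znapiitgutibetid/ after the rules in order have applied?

Rule 1 (regressive voicing assimilation): /t/ precedes the voiced obstruent /g/, so it voices to [d] by assimilation. /znapiitgutibetid/ → znapiidgutibetid.
Rule 2 (intervocalic voicing): /p/ is a voiceless obstruent between vowels /a/ and /i/, so it voices to [b]. /t/ is a voiceless obstruent between vowels /u/ and /i/, so it voices to [d]. /t/ is a voiceless obstruent between vowels /e/ and /i/, so it voices to [d]. /znapiidgutibetid/ → znabiidgudibedid.
Rule 3 (stop-cluster i-epenthesis): /d/ and /g/ form a stop–stop cluster, so [i] is inserted between them. /znabiidgudibedid/ → znabiidigudibedid.
Rule 4 (final devoicing): /d/ is a voiced obstruent in word-final position, so it devoices to [t]. /znabiidigudibedid/ → znabiidigudibedit.

znabiidigudibedit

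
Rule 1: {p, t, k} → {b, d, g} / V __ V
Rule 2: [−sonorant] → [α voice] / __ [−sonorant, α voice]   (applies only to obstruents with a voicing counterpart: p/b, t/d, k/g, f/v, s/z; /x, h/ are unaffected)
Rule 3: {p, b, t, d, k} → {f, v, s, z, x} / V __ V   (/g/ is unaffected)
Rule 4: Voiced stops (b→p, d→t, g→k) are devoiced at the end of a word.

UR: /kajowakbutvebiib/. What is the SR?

kajowagbudveviip

Rule 1 (intervocalic voicing): no segment meets the environment; /kajowakbutvebiib/ is unchanged.
Rule 2 (regressive voicing assimilation): /k/ precedes the voiced obstruent /b/, so it voices to [g] by assimilation. /t/ precedes the voiced obstruent /v/, so it voices to [d] by assimilation. /kajowakbutvebiib/ → kajowagbudvebiib.
Rule 3 (intervocalic spirantization): /b/ is a stop between vowels /e/ and /i/, so it spirantizes to the fricative [v]. /kajowagbudvebiib/ → kajowagbudveviib.
Rule 4 (final devoicing): /b/ is a voiced stop in word-final position, so it devoices to [p]. /kajowagbudveviib/ → kajowagbudveviip.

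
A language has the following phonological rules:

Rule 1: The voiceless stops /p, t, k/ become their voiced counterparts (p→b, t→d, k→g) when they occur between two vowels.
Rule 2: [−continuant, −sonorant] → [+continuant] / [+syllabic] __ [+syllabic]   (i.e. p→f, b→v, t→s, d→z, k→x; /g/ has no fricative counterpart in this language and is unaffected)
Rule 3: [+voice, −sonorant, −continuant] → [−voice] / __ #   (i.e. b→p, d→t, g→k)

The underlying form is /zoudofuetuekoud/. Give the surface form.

zouzofuezuegout

Rule 1 (intervocalic voicing): /t/ is a voiceless stop between vowels /e/ and /u/, so it voices to [d]. /k/ is a voiceless stop between vowels /e/ and /o/, so it voices to [g]. /zoudofuetuekoud/ → zoudofueduegoud.
Rule 2 (intervocalic spirantization): /d/ is a stop between vowels /u/ and /o/, so it spirantizes to the fricative [z]. /d/ is a stop between vowels /e/ and /u/, so it spirantizes to the fricative [z]. /zoudofueduegoud/ → zouzofuezuegoud.
Rule 3 (final devoicing): /d/ is a voiced stop in word-final position, so it devoices to [t]. /zouzofuezuegoud/ → zouzofuezuegout.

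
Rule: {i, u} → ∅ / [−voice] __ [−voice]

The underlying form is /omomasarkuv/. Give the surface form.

omomasarkuv

No segment of /omomasarkuv/ meets the structural description of the rule, so the form surfaces unchanged.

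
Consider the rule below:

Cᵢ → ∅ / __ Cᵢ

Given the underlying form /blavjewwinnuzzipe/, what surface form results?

blavjewinuzipe

/ww/ is a geminate; the first /w/ deletes.
/nn/ is a geminate; the first /n/ deletes.
/zz/ is a geminate; the first /z/ deletes.
The other instances of /b/, /l/, /v/, /j/, /w/, /n/, /z/, /p/ do not occur in the required environment and remain unchanged.
Surface form: [blavjewinuzipe].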